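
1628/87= 1628/87 = 18.71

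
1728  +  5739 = 7467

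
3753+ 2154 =5907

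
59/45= 59/45 = 1.31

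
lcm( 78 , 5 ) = 390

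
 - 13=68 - 81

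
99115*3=297345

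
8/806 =4/403 = 0.01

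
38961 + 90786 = 129747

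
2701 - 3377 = -676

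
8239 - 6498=1741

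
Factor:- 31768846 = - 2^1*15884423^1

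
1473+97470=98943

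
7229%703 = 199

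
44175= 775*57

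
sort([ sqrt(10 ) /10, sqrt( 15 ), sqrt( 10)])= [sqrt( 10 ) /10, sqrt( 10 ), sqrt(15 )]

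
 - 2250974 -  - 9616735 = 7365761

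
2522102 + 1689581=4211683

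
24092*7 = 168644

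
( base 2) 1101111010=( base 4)31322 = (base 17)316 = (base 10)890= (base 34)Q6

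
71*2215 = 157265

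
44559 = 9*4951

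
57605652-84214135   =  -26608483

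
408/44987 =408/44987 = 0.01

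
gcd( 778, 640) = 2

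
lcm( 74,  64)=2368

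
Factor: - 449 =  - 449^1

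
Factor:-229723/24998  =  -533/58 = - 2^(  -  1)*13^1*29^( - 1)*41^1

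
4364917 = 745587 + 3619330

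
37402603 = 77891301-40488698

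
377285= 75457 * 5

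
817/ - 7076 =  - 817/7076 = - 0.12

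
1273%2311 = 1273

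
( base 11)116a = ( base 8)2770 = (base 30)1ks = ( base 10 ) 1528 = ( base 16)5F8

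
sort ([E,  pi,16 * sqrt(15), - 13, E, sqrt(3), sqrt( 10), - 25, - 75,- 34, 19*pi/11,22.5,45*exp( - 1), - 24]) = [-75, - 34, - 25, - 24 , - 13, sqrt(3), E,E,pi, sqrt(10 ),19*pi/11 , 45*exp( - 1 ) , 22.5, 16*sqrt(15)] 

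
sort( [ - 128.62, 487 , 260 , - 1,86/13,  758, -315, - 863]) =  [  -  863 , - 315, - 128.62,  -  1,  86/13,260,487, 758 ]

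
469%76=13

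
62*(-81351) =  - 5043762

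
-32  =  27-59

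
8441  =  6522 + 1919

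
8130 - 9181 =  - 1051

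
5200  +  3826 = 9026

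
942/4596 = 157/766 = 0.20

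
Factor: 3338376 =2^3 * 3^1  *  19^1*7321^1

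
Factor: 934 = 2^1 * 467^1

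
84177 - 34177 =50000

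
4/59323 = 4/59323 = 0.00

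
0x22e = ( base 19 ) 1a7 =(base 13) 33c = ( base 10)558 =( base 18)1D0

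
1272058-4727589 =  - 3455531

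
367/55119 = 367/55119= 0.01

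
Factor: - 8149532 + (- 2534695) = -3^1*983^1*3623^1=- 10684227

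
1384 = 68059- 66675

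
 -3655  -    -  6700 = 3045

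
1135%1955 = 1135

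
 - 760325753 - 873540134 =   -  1633865887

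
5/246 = 5/246 = 0.02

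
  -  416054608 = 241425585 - 657480193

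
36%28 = 8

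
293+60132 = 60425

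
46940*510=23939400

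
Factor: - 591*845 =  - 3^1*5^1 * 13^2*197^1 = - 499395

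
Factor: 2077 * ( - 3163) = - 6569551 = - 31^1 * 67^1*3163^1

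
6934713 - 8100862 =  - 1166149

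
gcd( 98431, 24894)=1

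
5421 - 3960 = 1461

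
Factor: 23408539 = 7^1 * 11^2*29^1*953^1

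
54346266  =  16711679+37634587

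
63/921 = 21/307 = 0.07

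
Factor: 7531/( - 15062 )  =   - 2^(  -  1) = - 1/2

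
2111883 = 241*8763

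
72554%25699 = 21156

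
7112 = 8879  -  1767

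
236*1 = 236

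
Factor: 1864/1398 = 2^2*3^(  -  1 ) = 4/3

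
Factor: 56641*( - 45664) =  - 2^5*13^1*1427^1*4357^1=- 2586454624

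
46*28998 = 1333908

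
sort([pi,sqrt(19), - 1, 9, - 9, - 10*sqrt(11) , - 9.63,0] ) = [ - 10*sqrt( 11 ), - 9.63,-9 ,-1, 0,pi,sqrt(19 ),9 ]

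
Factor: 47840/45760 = 2^(- 1)  *  11^(-1)*23^1=23/22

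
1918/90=21 +14/45=21.31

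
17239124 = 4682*3682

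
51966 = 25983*2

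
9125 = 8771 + 354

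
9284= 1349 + 7935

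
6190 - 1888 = 4302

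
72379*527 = 38143733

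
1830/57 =610/19 = 32.11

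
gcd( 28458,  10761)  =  51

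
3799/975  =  3+874/975 = 3.90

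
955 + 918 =1873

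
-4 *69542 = -278168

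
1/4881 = 1/4881= 0.00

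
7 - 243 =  - 236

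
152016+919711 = 1071727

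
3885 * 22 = 85470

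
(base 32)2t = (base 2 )1011101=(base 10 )93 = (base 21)49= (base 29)36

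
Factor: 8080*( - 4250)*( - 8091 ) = 277844940000  =  2^5*3^2 * 5^4 * 17^1*29^1 * 31^1*101^1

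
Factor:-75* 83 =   -  6225 = -  3^1*5^2*83^1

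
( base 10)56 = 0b111000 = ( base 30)1Q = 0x38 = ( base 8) 70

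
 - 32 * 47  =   - 1504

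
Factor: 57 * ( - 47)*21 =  - 3^2*7^1*19^1 * 47^1 = - 56259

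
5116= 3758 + 1358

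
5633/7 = 804 + 5/7 = 804.71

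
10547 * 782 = 8247754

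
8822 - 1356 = 7466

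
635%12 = 11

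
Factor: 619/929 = 619^1*929^( - 1 ) 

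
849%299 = 251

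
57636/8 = 7204 + 1/2 = 7204.50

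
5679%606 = 225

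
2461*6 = 14766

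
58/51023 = 58/51023 = 0.00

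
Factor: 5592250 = 2^1 * 5^3*22369^1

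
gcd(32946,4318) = 34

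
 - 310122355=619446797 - 929569152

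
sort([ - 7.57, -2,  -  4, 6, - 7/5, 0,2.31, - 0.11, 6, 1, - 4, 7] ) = [ - 7.57, - 4, - 4, - 2,-7/5,- 0.11,0, 1, 2.31, 6 , 6,7 ] 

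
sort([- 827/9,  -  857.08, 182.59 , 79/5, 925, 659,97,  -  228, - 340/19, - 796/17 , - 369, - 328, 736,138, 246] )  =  [ - 857.08,-369,- 328, - 228, - 827/9, - 796/17, - 340/19, 79/5 , 97, 138,  182.59, 246, 659,  736, 925] 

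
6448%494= 26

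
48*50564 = 2427072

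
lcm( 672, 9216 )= 64512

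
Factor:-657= - 3^2*73^1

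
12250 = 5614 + 6636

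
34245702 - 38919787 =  - 4674085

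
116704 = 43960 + 72744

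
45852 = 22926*2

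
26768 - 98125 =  - 71357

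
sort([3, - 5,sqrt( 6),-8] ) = [ -8,-5, sqrt( 6), 3] 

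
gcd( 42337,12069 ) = 1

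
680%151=76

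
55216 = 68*812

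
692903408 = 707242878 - 14339470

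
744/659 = 744/659 = 1.13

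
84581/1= 84581 = 84581.00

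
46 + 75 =121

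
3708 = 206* 18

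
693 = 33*21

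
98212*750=73659000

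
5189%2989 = 2200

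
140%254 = 140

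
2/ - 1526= - 1  +  762/763 = -  0.00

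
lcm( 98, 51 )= 4998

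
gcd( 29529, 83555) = 17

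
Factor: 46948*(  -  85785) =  - 4027434180 = - 2^2*3^1  *5^1*7^1 * 11^2*19^1*43^1 * 97^1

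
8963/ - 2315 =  - 4+297/2315=- 3.87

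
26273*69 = 1812837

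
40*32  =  1280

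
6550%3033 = 484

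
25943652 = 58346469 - 32402817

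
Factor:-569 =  -569^1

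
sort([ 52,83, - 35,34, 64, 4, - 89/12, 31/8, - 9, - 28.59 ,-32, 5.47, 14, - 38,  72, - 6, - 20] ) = [ -38, - 35, -32, - 28.59, - 20, - 9, - 89/12,-6, 31/8, 4, 5.47,14, 34,  52,64, 72,83]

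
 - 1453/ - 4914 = 1453/4914=   0.30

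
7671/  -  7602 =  - 2+2511/2534 =- 1.01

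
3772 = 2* 1886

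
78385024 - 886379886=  - 807994862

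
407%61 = 41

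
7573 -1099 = 6474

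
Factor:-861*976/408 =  - 2^1*7^1* 17^( - 1 )*41^1*61^1 = -35014/17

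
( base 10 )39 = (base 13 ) 30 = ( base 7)54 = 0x27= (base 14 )2b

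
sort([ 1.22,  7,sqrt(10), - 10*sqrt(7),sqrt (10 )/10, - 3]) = [ - 10*sqrt( 7), - 3,sqrt(10) /10,1.22, sqrt(10 ),7 ]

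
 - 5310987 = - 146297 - 5164690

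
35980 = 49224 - 13244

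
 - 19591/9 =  - 2177+2/9 = -2176.78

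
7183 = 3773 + 3410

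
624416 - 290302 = 334114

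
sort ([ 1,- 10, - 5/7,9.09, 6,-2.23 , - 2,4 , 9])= [ - 10, - 2.23 ,- 2, - 5/7, 1, 4, 6, 9,9.09] 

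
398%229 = 169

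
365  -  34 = 331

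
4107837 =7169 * 573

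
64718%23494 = 17730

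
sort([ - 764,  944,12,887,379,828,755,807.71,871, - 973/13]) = [  -  764, - 973/13, 12,379, 755, 807.71, 828,871,887,944]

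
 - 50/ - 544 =25/272 = 0.09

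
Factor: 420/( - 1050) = -2/5 = -2^1*5^(-1)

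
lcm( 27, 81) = 81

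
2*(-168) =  - 336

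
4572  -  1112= 3460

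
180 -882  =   - 702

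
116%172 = 116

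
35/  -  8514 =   -  35/8514 = - 0.00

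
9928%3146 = 490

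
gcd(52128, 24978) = 1086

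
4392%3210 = 1182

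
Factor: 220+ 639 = 859 = 859^1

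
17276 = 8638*2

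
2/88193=2/88193 = 0.00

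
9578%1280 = 618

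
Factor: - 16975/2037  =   - 25/3 = - 3^ ( - 1 )*5^2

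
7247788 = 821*8828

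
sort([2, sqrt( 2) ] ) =[sqrt( 2) , 2]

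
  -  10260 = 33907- 44167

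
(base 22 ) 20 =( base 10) 44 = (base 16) 2C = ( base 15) 2E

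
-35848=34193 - 70041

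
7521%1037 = 262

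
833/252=119/36 =3.31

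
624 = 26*24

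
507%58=43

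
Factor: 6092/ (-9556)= - 1523/2389 = -  1523^1*2389^(  -  1)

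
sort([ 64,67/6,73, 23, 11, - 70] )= [-70,11,67/6, 23,64, 73]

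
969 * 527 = 510663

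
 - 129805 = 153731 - 283536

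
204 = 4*51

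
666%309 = 48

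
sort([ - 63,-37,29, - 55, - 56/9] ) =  [ - 63,  -  55,  -  37, - 56/9 , 29]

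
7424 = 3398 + 4026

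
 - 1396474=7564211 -8960685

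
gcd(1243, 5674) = 1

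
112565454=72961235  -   - 39604219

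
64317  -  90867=  -  26550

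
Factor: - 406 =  - 2^1*7^1*29^1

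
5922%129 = 117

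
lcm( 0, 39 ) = 0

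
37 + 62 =99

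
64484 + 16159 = 80643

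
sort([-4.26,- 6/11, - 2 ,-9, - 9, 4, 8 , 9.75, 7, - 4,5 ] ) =[ - 9, - 9 ,-4.26 , - 4,  -  2, - 6/11, 4,5,7, 8, 9.75]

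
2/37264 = 1/18632=0.00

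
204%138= 66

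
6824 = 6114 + 710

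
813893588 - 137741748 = 676151840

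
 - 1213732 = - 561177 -652555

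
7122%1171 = 96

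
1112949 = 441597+671352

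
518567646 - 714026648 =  - 195459002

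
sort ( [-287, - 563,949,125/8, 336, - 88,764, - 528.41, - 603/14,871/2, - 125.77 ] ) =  [ - 563, - 528.41,-287, - 125.77, - 88, - 603/14,125/8,336,871/2,764, 949]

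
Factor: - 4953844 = -2^2*7^1*176923^1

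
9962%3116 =614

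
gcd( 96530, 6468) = 98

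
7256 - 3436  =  3820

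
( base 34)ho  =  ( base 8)1132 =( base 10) 602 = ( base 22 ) 158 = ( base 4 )21122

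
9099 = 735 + 8364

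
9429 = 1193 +8236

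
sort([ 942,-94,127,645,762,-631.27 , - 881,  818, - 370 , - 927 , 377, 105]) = [-927, - 881,-631.27, - 370, - 94, 105,  127 , 377 , 645, 762 , 818, 942 ] 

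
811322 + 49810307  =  50621629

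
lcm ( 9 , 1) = 9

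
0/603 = 0= 0.00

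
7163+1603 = 8766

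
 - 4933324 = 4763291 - 9696615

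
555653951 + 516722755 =1072376706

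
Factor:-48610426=- 2^1*1319^1*18427^1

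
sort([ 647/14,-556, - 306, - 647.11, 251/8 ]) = [ - 647.11,-556,-306, 251/8 , 647/14]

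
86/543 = 86/543 = 0.16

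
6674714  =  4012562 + 2662152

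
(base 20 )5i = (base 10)118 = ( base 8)166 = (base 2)1110110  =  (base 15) 7D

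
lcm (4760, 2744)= 233240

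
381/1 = 381=381.00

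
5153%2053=1047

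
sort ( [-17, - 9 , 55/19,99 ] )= [ -17  ,-9, 55/19,99]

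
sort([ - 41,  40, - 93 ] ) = [  -  93,  -  41 , 40] 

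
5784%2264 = 1256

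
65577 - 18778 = 46799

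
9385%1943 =1613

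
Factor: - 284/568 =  - 1/2=- 2^( - 1)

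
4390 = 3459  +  931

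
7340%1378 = 450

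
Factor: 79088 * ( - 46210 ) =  - 2^5*5^1*4621^1 * 4943^1 = - 3654656480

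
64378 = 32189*2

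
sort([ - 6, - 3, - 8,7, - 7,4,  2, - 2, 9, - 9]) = [-9, - 8,-7, - 6, - 3, - 2, 2, 4,7, 9 ]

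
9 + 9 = 18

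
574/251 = 2 + 72/251 = 2.29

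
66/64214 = 33/32107 = 0.00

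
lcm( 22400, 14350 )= 918400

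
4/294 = 2/147= 0.01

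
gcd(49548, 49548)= 49548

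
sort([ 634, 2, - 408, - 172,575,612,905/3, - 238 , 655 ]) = [ -408, - 238,-172,2  ,  905/3,575, 612, 634, 655 ]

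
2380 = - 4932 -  - 7312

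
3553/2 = 1776 + 1/2  =  1776.50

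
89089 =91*979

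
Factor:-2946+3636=2^1*3^1*5^1*23^1 = 690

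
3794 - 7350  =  -3556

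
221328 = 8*27666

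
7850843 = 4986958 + 2863885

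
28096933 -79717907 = - 51620974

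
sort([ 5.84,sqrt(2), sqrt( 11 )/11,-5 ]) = [ - 5, sqrt( 11) /11, sqrt( 2), 5.84]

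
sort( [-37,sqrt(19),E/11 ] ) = [-37,E/11 , sqrt( 19) ]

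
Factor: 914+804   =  2^1 * 859^1 = 1718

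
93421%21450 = 7621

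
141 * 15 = 2115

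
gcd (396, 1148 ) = 4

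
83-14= 69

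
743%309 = 125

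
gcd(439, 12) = 1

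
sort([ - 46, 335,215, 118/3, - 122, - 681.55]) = [ - 681.55 , - 122,-46, 118/3, 215, 335]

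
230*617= 141910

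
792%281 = 230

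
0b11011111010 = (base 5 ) 24121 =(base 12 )104a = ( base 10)1786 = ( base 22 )3F4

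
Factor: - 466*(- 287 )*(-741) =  - 2^1*3^1*7^1*13^1*19^1 * 41^1*233^1=   -99102822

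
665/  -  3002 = -1 + 123/158 = - 0.22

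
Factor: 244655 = 5^1 * 167^1 * 293^1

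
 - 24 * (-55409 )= 1329816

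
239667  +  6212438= 6452105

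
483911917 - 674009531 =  - 190097614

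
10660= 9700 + 960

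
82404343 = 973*84691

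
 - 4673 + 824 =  - 3849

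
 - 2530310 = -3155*802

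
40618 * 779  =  31641422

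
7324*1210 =8862040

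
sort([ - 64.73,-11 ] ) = [ - 64.73, - 11 ] 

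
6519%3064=391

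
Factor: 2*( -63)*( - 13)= 2^1*3^2*7^1*13^1 = 1638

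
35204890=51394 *685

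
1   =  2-1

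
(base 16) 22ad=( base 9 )13153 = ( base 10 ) 8877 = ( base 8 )21255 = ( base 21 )K2F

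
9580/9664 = 2395/2416 = 0.99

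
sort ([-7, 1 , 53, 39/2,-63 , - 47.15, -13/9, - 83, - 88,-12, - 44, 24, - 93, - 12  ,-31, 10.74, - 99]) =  [ - 99, - 93, - 88, - 83 , - 63 , - 47.15, - 44,-31, - 12, - 12, - 7, - 13/9, 1 , 10.74 , 39/2,24, 53]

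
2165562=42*51561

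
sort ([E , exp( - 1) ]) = [exp( - 1),E]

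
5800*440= 2552000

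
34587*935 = 32338845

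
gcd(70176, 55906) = 2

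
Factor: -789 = -3^1*263^1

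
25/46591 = 25/46591  =  0.00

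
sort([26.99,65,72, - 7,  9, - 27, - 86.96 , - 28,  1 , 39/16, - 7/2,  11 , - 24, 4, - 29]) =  [ - 86.96, - 29, - 28,- 27, - 24, - 7, - 7/2, 1,39/16,4,9,11, 26.99,65, 72]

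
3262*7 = 22834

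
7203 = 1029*7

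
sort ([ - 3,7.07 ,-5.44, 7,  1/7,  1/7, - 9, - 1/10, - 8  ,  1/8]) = [ - 9,  -  8, - 5.44,  -  3,- 1/10 , 1/8, 1/7, 1/7,  7, 7.07]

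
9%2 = 1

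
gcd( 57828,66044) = 316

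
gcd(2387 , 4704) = 7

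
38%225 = 38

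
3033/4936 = 3033/4936  =  0.61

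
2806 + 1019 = 3825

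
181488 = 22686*8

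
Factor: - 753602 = - 2^1 *376801^1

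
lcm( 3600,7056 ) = 176400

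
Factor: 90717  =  3^1*11^1 *2749^1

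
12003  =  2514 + 9489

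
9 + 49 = 58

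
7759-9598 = -1839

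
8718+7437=16155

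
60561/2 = 30280+1/2 = 30280.50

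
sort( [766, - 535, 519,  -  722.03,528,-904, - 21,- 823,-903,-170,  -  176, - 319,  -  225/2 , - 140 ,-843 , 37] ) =[-904, - 903, - 843,  -  823, - 722.03, - 535, - 319 ,-176,  -  170, - 140, - 225/2,  -  21,37,519,528,766] 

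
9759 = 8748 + 1011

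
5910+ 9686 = 15596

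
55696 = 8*6962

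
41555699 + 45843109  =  87398808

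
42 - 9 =33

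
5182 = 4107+1075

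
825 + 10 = 835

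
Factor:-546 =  - 2^1*3^1*7^1*13^1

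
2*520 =1040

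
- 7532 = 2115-9647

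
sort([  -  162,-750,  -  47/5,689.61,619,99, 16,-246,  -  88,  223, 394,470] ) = [ - 750,-246, - 162, -88, - 47/5,16,  99, 223,  394 , 470,619, 689.61 ] 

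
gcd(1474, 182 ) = 2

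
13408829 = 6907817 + 6501012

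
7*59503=416521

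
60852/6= 10142 = 10142.00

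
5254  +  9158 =14412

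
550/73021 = 550/73021 = 0.01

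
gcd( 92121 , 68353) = 1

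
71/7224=71/7224 = 0.01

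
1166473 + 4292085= 5458558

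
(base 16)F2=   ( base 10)242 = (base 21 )bb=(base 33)7B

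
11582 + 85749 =97331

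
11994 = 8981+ 3013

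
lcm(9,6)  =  18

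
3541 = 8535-4994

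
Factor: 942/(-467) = -2^1*3^1*157^1*467^( - 1)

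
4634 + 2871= 7505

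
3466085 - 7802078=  - 4335993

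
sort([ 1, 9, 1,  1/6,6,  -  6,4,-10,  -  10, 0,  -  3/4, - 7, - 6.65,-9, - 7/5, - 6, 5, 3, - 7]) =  [ - 10, - 10, - 9 , - 7, - 7, - 6.65, - 6, - 6, - 7/5  , - 3/4,  0, 1/6,1,1, 3,4, 5, 6,9 ] 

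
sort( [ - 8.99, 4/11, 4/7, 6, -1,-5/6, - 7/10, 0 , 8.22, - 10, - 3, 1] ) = [-10, - 8.99, - 3, - 1,-5/6, - 7/10, 0,4/11,4/7, 1,6, 8.22]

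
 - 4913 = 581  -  5494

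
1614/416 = 3 + 183/208 = 3.88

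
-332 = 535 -867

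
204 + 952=1156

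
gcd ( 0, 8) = 8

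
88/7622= 44/3811=0.01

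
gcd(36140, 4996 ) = 4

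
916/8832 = 229/2208 = 0.10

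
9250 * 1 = 9250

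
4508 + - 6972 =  - 2464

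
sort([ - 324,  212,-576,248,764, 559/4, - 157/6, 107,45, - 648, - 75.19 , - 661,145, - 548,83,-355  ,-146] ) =[ - 661, - 648,-576, - 548, - 355, - 324, - 146, - 75.19,  -  157/6, 45,  83 , 107, 559/4, 145,212,248,  764 ] 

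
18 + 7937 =7955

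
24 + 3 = 27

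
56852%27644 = 1564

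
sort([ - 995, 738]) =[ - 995,738]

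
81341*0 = 0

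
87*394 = 34278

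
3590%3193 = 397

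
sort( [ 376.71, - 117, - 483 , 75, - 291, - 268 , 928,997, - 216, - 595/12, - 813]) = [ - 813,-483, - 291, - 268,  -  216, - 117,-595/12,75,376.71,928, 997]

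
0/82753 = 0=   0.00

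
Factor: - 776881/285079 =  - 7^1*29^1*43^1*89^1 * 285079^( - 1) 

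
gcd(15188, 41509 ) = 1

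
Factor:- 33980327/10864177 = -1733^(  -  1) * 6269^( - 1)*33980327^1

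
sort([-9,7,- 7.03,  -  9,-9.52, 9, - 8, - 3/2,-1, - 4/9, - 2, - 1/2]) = [ - 9.52, - 9, - 9,-8,- 7.03, - 2, - 3/2, - 1,-1/2, - 4/9, 7,9 ] 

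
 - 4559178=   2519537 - 7078715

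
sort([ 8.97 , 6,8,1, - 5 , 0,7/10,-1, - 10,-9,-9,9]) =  [-10 , - 9, - 9,-5,-1,0,7/10,1,  6,8, 8.97,9] 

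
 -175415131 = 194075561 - 369490692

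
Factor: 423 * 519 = 3^3*47^1 *173^1 = 219537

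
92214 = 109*846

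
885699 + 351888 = 1237587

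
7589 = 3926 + 3663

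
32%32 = 0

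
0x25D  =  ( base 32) it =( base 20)1A5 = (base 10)605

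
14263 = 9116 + 5147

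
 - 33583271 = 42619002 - 76202273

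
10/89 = 10/89 = 0.11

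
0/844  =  0= 0.00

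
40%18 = 4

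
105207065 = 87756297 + 17450768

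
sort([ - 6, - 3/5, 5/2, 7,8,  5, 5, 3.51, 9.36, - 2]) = [ - 6, - 2, - 3/5 , 5/2,3.51,  5, 5,7 , 8,  9.36 ] 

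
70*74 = 5180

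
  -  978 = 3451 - 4429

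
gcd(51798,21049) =97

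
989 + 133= 1122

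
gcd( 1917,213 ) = 213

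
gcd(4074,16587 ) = 291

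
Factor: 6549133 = 6549133^1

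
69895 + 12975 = 82870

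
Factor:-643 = -643^1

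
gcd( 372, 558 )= 186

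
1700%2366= 1700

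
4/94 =2/47 = 0.04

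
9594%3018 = 540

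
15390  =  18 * 855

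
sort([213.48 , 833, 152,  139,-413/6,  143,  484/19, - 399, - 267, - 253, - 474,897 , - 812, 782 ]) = [ - 812 , - 474, - 399, - 267,-253,-413/6, 484/19,139, 143, 152,213.48,782, 833,  897]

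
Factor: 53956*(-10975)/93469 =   -  2^2*5^2*7^1*41^1*47^1*151^( - 1)*439^1*619^ ( - 1) = - 592167100/93469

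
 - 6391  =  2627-9018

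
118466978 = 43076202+75390776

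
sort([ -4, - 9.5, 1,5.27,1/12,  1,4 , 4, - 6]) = [ - 9.5, - 6, - 4,1/12,1,1 , 4, 4, 5.27 ] 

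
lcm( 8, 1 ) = 8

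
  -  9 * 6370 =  - 57330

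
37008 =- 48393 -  - 85401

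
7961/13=612+5/13 = 612.38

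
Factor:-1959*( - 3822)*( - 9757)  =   - 2^1 * 3^2*7^2 * 11^1 * 13^1*653^1*887^1= - 73053566586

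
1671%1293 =378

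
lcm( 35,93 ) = 3255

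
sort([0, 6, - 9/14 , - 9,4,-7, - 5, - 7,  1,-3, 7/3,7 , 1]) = [-9,  -  7, - 7 ,-5,-3,  -  9/14,0,  1,  1,7/3,4,6,  7]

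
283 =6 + 277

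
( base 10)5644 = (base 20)e24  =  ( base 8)13014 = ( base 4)1120030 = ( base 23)AF9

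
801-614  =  187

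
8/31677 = 8/31677 = 0.00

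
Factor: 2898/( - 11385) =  - 14/55 = - 2^1*5^( - 1)*7^1 *11^( - 1)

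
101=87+14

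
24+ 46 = 70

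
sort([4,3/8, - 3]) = [ - 3, 3/8, 4]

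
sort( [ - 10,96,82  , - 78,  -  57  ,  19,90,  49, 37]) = [-78, - 57, - 10, 19,37,49, 82,90,96] 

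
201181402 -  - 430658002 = 631839404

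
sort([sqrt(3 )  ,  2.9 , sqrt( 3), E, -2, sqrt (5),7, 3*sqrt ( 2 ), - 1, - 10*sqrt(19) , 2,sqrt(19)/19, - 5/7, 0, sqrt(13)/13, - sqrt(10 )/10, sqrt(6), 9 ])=[ - 10*sqrt( 19), - 2, - 1, - 5/7, - sqrt( 10 ) /10, 0, sqrt(19)/19,sqrt(13)/13, sqrt( 3), sqrt( 3), 2, sqrt( 5), sqrt(6 ), E, 2.9, 3*sqrt (2),7, 9 ]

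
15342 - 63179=-47837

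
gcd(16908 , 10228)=4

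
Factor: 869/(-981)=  - 3^( - 2) * 11^1*79^1*109^( - 1)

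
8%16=8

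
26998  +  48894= 75892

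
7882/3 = 7882/3  =  2627.33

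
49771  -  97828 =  - 48057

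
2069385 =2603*795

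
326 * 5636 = 1837336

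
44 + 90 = 134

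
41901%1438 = 199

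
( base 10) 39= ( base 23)1g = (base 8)47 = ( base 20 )1j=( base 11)36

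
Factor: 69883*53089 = 3710018587 = 11^1 * 6353^1*53089^1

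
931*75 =69825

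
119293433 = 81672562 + 37620871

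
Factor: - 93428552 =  - 2^3*7^1*37^1*67^1*673^1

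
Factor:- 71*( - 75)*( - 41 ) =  - 218325 = - 3^1*5^2*41^1*71^1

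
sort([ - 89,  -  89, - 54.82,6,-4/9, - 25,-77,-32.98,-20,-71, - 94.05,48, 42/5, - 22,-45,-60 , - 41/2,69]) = [-94.05,-89, - 89,-77, - 71, - 60, - 54.82,-45 ,-32.98, -25, - 22,  -  41/2, - 20,-4/9,6,42/5 , 48, 69 ]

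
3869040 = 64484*60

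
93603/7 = 93603/7 = 13371.86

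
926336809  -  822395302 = 103941507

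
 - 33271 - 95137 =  - 128408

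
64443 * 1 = 64443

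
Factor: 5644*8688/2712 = 2^3*17^1*83^1 *113^(-1)*181^1 =2043128/113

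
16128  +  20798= 36926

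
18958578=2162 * 8769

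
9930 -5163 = 4767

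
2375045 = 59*40255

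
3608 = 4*902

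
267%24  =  3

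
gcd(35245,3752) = 7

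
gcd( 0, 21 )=21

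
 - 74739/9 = -8305 + 2/3= - 8304.33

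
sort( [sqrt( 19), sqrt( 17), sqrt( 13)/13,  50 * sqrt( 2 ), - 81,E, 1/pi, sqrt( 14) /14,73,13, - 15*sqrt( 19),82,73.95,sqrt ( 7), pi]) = [ - 81, - 15*sqrt( 19), sqrt( 14)/14, sqrt (13)/13, 1/pi,sqrt( 7 ),E,pi,sqrt ( 17), sqrt( 19),13, 50*  sqrt( 2),73,73.95 , 82]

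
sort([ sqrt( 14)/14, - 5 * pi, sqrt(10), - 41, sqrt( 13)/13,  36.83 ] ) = [ - 41, - 5*pi, sqrt( 14)/14,sqrt(13)/13,sqrt( 10),  36.83 ]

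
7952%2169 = 1445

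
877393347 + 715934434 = 1593327781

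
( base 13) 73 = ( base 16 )5e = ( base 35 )2O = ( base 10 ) 94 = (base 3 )10111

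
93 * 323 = 30039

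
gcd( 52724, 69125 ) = 7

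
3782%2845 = 937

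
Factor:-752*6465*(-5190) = 2^5*3^2 * 5^2*47^1*173^1*431^1 = 25232119200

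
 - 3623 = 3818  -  7441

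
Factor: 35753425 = 5^2* 43^1 * 79^1*421^1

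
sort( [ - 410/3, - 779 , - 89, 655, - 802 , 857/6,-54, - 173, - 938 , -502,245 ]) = [ - 938, - 802, - 779 ,-502, - 173, - 410/3 ,-89, -54,  857/6,245,655 ] 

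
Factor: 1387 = 19^1*73^1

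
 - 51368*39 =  - 2003352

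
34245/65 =526 + 11/13 = 526.85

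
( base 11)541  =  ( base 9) 802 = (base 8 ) 1212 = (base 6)3002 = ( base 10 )650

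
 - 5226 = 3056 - 8282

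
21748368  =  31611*688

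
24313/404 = 60 + 73/404 = 60.18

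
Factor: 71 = 71^1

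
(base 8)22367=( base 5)300323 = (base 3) 110222111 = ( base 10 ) 9463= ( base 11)7123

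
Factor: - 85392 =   -  2^4*3^2*593^1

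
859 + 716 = 1575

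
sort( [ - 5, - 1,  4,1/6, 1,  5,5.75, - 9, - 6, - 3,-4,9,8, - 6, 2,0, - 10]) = [ -10,  -  9,  -  6 , - 6, - 5 , - 4, - 3, - 1,  0,  1/6,  1,2,4,5, 5.75,  8,  9 ] 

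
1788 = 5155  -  3367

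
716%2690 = 716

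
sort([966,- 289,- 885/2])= [ - 885/2, - 289,  966] 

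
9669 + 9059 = 18728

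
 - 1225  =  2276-3501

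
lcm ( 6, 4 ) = 12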